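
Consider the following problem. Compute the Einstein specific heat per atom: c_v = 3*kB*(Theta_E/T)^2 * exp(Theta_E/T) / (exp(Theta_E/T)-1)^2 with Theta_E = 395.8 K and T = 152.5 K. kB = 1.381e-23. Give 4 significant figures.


Step 1: x = Theta_E/T = 395.8/152.5 = 2.595
Step 2: x^2 = 6.736
Step 3: exp(x) = 13.4
Step 4: c_v = 3*1.381e-23*6.736*13.4/(13.4-1)^2 = 2.432e-23

2.432e-23


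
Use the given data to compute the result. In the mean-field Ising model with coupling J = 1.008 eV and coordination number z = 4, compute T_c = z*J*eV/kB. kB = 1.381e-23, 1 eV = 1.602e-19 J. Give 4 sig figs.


Step 1: z*J = 4*1.008 = 4.032 eV
Step 2: Convert to Joules: 4.032*1.602e-19 = 6.459e-19 J
Step 3: T_c = 6.459e-19 / 1.381e-23 = 4.677e+04 K

4.677e+04


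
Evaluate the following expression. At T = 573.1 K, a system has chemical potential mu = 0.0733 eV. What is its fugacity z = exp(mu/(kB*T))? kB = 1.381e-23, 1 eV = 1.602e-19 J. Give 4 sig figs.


Step 1: Convert mu to Joules: 0.0733*1.602e-19 = 1.174e-20 J
Step 2: kB*T = 1.381e-23*573.1 = 7.915e-21 J
Step 3: mu/(kB*T) = 1.484
Step 4: z = exp(1.484) = 4.409

4.409


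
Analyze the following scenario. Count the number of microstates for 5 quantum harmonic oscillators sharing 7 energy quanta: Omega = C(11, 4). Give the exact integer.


Step 1: Use binomial coefficient C(11, 4)
Step 2: Numerator = 11! / 7!
Step 3: Denominator = 4!
Step 4: Omega = 330

330


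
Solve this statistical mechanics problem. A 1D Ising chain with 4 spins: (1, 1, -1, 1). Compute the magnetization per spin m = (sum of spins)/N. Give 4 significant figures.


Step 1: Count up spins (+1): 3, down spins (-1): 1
Step 2: Total magnetization M = 3 - 1 = 2
Step 3: m = M/N = 2/4 = 0.5

0.5


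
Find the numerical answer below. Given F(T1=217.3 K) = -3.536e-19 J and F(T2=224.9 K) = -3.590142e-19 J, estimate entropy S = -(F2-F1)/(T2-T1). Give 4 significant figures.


Step 1: dF = F2 - F1 = -3.590142e-19 - (-3.536e-19) = -5.4142e-21 J
Step 2: dT = T2 - T1 = 224.9 - 217.3 = 7.6 K
Step 3: S = -dF/dT = -(-5.4142e-21)/7.6 = 7.124e-22 J/K

7.124e-22


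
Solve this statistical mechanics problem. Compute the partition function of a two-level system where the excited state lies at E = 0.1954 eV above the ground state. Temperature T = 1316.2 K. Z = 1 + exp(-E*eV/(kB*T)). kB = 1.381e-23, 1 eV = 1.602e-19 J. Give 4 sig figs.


Step 1: Compute beta*E = E*eV/(kB*T) = 0.1954*1.602e-19/(1.381e-23*1316.2) = 1.722
Step 2: exp(-beta*E) = exp(-1.722) = 0.1787
Step 3: Z = 1 + 0.1787 = 1.179

1.179


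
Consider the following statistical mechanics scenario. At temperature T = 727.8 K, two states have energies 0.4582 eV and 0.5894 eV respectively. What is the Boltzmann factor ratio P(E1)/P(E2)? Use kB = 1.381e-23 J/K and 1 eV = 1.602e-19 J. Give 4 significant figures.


Step 1: Compute energy difference dE = E1 - E2 = 0.4582 - 0.5894 = -0.1312 eV
Step 2: Convert to Joules: dE_J = -0.1312 * 1.602e-19 = -2.102e-20 J
Step 3: Compute exponent = -dE_J / (kB * T) = -(-2.102e-20) / (1.381e-23 * 727.8) = 2.091
Step 4: P(E1)/P(E2) = exp(2.091) = 8.094

8.094


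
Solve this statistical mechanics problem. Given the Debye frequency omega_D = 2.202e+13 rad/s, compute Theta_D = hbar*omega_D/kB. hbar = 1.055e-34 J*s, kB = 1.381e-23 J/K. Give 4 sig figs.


Step 1: hbar*omega_D = 1.055e-34 * 2.202e+13 = 2.323e-21 J
Step 2: Theta_D = 2.323e-21 / 1.381e-23
Step 3: Theta_D = 168.2 K

168.2


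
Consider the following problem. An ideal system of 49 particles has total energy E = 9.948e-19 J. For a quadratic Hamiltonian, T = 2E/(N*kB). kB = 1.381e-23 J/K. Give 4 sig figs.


Step 1: Numerator = 2*E = 2*9.948e-19 = 1.99e-18 J
Step 2: Denominator = N*kB = 49*1.381e-23 = 6.767e-22
Step 3: T = 1.99e-18 / 6.767e-22 = 2940 K

2940


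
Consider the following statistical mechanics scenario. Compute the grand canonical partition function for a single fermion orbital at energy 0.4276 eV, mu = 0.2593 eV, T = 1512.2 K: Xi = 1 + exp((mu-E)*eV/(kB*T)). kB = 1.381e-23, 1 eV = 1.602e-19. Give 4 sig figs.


Step 1: (mu - E) = 0.2593 - 0.4276 = -0.1683 eV
Step 2: x = (mu-E)*eV/(kB*T) = -0.1683*1.602e-19/(1.381e-23*1512.2) = -1.291
Step 3: exp(x) = 0.275
Step 4: Xi = 1 + 0.275 = 1.275

1.275


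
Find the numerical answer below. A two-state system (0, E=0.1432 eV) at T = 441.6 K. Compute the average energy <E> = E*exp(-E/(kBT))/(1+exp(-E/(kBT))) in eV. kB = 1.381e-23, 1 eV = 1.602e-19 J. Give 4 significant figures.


Step 1: beta*E = 0.1432*1.602e-19/(1.381e-23*441.6) = 3.762
Step 2: exp(-beta*E) = 0.02324
Step 3: <E> = 0.1432*0.02324/(1+0.02324) = 0.003253 eV

0.003253


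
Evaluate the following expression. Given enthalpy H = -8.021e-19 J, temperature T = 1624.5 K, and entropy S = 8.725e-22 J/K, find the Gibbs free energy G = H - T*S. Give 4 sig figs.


Step 1: T*S = 1624.5 * 8.725e-22 = 1.417e-18 J
Step 2: G = H - T*S = -8.021e-19 - 1.417e-18
Step 3: G = -2.219e-18 J

-2.219e-18


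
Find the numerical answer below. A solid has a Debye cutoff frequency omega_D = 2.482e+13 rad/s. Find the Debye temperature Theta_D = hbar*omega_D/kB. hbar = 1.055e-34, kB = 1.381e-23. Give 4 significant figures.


Step 1: hbar*omega_D = 1.055e-34 * 2.482e+13 = 2.619e-21 J
Step 2: Theta_D = 2.619e-21 / 1.381e-23
Step 3: Theta_D = 189.6 K

189.6


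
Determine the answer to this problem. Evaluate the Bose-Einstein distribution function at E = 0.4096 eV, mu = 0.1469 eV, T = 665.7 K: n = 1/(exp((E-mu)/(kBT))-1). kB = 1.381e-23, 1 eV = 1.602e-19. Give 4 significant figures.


Step 1: (E - mu) = 0.2627 eV
Step 2: x = (E-mu)*eV/(kB*T) = 0.2627*1.602e-19/(1.381e-23*665.7) = 4.578
Step 3: exp(x) = 97.29
Step 4: n = 1/(exp(x)-1) = 0.01038

0.01038


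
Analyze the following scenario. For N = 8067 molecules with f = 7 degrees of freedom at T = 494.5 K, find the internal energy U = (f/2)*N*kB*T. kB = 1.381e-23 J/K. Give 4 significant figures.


Step 1: f/2 = 7/2 = 3.5
Step 2: N*kB*T = 8067*1.381e-23*494.5 = 5.509e-17
Step 3: U = 3.5 * 5.509e-17 = 1.928e-16 J

1.928e-16


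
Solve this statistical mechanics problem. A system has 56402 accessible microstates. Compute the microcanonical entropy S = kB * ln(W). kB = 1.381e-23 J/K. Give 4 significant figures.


Step 1: ln(W) = ln(56402) = 10.94
Step 2: S = kB * ln(W) = 1.381e-23 * 10.94
Step 3: S = 1.511e-22 J/K

1.511e-22


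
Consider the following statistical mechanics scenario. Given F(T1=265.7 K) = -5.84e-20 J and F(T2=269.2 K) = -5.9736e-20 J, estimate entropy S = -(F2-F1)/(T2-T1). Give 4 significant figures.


Step 1: dF = F2 - F1 = -5.9736e-20 - (-5.84e-20) = -1.336e-21 J
Step 2: dT = T2 - T1 = 269.2 - 265.7 = 3.5 K
Step 3: S = -dF/dT = -(-1.336e-21)/3.5 = 3.817e-22 J/K

3.817e-22


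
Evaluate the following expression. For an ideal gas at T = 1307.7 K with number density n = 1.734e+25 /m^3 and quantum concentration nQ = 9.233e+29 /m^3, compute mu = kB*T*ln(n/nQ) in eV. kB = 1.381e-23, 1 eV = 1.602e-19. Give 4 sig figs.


Step 1: n/nQ = 1.734e+25/9.233e+29 = 1.878e-05
Step 2: ln(n/nQ) = -10.88
Step 3: mu = kB*T*ln(n/nQ) = 1.806e-20*-10.88 = -1.965e-19 J
Step 4: Convert to eV: -1.965e-19/1.602e-19 = -1.227 eV

-1.227


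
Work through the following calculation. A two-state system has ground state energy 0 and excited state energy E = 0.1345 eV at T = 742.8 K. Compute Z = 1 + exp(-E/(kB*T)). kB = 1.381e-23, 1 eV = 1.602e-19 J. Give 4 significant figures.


Step 1: Compute beta*E = E*eV/(kB*T) = 0.1345*1.602e-19/(1.381e-23*742.8) = 2.1
Step 2: exp(-beta*E) = exp(-2.1) = 0.1224
Step 3: Z = 1 + 0.1224 = 1.122

1.122


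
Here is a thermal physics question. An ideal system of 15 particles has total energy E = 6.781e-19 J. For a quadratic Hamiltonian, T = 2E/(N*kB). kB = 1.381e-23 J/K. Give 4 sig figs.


Step 1: Numerator = 2*E = 2*6.781e-19 = 1.356e-18 J
Step 2: Denominator = N*kB = 15*1.381e-23 = 2.071e-22
Step 3: T = 1.356e-18 / 2.071e-22 = 6547 K

6547


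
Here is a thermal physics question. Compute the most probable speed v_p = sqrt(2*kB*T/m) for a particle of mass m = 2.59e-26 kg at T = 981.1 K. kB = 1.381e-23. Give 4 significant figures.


Step 1: Numerator = 2*kB*T = 2*1.381e-23*981.1 = 2.71e-20
Step 2: Ratio = 2.71e-20 / 2.59e-26 = 1.046e+06
Step 3: v_p = sqrt(1.046e+06) = 1023 m/s

1023


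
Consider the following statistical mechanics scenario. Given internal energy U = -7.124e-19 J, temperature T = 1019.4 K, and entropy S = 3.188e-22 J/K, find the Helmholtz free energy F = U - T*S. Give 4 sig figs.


Step 1: T*S = 1019.4 * 3.188e-22 = 3.25e-19 J
Step 2: F = U - T*S = -7.124e-19 - 3.25e-19
Step 3: F = -1.037e-18 J

-1.037e-18


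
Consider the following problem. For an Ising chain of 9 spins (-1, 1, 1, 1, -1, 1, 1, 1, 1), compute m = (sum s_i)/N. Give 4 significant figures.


Step 1: Count up spins (+1): 7, down spins (-1): 2
Step 2: Total magnetization M = 7 - 2 = 5
Step 3: m = M/N = 5/9 = 0.5556

0.5556


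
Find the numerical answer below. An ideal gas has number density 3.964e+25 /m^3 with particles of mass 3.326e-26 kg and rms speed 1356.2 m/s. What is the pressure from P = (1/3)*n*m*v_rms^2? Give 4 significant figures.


Step 1: v_rms^2 = 1356.2^2 = 1.839e+06
Step 2: n*m = 3.964e+25*3.326e-26 = 1.318
Step 3: P = (1/3)*1.318*1.839e+06 = 8.083e+05 Pa

8.083e+05


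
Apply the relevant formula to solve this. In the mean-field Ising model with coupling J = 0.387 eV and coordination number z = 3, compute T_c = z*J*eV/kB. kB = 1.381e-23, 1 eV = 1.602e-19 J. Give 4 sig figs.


Step 1: z*J = 3*0.387 = 1.161 eV
Step 2: Convert to Joules: 1.161*1.602e-19 = 1.86e-19 J
Step 3: T_c = 1.86e-19 / 1.381e-23 = 1.347e+04 K

1.347e+04


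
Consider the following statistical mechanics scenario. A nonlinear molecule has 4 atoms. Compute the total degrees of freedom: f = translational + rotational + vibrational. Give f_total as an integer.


Step 1: Translational DOF = 3
Step 2: Rotational DOF (nonlinear) = 3
Step 3: Vibrational DOF = 3*4 - 6 = 6
Step 4: Total = 3 + 3 + 6 = 12

12


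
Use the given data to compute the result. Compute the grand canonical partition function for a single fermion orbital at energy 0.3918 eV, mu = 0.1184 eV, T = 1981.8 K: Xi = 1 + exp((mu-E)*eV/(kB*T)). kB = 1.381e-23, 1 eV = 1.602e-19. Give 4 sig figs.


Step 1: (mu - E) = 0.1184 - 0.3918 = -0.2734 eV
Step 2: x = (mu-E)*eV/(kB*T) = -0.2734*1.602e-19/(1.381e-23*1981.8) = -1.6
Step 3: exp(x) = 0.2018
Step 4: Xi = 1 + 0.2018 = 1.202

1.202


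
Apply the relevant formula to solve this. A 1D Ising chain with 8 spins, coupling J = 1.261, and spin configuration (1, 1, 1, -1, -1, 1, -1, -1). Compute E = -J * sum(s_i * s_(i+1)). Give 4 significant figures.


Step 1: Nearest-neighbor products: 1, 1, -1, 1, -1, -1, 1
Step 2: Sum of products = 1
Step 3: E = -1.261 * 1 = -1.261

-1.261


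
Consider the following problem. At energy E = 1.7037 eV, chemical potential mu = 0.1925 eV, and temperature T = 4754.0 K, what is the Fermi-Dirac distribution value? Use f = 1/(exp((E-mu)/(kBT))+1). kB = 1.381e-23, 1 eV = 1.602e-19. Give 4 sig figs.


Step 1: (E - mu) = 1.7037 - 0.1925 = 1.511 eV
Step 2: Convert: (E-mu)*eV = 2.421e-19 J
Step 3: x = (E-mu)*eV/(kB*T) = 3.687
Step 4: f = 1/(exp(3.687)+1) = 0.02442

0.02442


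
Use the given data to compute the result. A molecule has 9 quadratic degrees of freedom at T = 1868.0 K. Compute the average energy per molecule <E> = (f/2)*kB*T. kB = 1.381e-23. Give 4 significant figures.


Step 1: f/2 = 9/2 = 4.5
Step 2: kB*T = 1.381e-23 * 1868.0 = 2.58e-20
Step 3: <E> = 4.5 * 2.58e-20 = 1.161e-19 J

1.161e-19


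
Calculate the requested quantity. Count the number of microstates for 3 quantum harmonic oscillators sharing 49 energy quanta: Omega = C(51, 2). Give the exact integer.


Step 1: Use binomial coefficient C(51, 2)
Step 2: Numerator = 51! / 49!
Step 3: Denominator = 2!
Step 4: Omega = 1275

1275


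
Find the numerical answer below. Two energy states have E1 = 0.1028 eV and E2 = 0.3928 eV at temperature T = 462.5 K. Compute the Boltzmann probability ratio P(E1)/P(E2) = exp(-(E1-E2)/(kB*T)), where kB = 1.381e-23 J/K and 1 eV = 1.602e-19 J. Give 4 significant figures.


Step 1: Compute energy difference dE = E1 - E2 = 0.1028 - 0.3928 = -0.29 eV
Step 2: Convert to Joules: dE_J = -0.29 * 1.602e-19 = -4.646e-20 J
Step 3: Compute exponent = -dE_J / (kB * T) = -(-4.646e-20) / (1.381e-23 * 462.5) = 7.274
Step 4: P(E1)/P(E2) = exp(7.274) = 1442

1442


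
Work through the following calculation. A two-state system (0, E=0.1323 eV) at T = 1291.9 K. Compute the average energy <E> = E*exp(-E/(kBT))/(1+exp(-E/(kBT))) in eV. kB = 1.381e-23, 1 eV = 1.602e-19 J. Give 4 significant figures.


Step 1: beta*E = 0.1323*1.602e-19/(1.381e-23*1291.9) = 1.188
Step 2: exp(-beta*E) = 0.3048
Step 3: <E> = 0.1323*0.3048/(1+0.3048) = 0.03091 eV

0.03091


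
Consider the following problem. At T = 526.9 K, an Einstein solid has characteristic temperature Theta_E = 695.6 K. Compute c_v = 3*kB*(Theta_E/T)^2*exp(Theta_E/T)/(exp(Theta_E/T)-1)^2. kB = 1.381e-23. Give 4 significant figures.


Step 1: x = Theta_E/T = 695.6/526.9 = 1.32
Step 2: x^2 = 1.743
Step 3: exp(x) = 3.744
Step 4: c_v = 3*1.381e-23*1.743*3.744/(3.744-1)^2 = 3.59e-23

3.59e-23


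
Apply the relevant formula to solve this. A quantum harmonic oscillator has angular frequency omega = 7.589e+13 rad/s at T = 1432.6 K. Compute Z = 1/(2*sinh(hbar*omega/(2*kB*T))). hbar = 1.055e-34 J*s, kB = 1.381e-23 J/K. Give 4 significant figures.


Step 1: Compute x = hbar*omega/(kB*T) = 1.055e-34*7.589e+13/(1.381e-23*1432.6) = 0.4047
Step 2: x/2 = 0.2023
Step 3: sinh(x/2) = 0.2037
Step 4: Z = 1/(2*0.2037) = 2.454

2.454


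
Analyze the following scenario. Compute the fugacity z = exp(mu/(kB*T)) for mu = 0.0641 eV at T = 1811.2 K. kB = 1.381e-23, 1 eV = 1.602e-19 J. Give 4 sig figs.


Step 1: Convert mu to Joules: 0.0641*1.602e-19 = 1.027e-20 J
Step 2: kB*T = 1.381e-23*1811.2 = 2.501e-20 J
Step 3: mu/(kB*T) = 0.4105
Step 4: z = exp(0.4105) = 1.508

1.508


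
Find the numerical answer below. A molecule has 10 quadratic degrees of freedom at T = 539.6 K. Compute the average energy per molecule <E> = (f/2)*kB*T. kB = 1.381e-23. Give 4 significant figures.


Step 1: f/2 = 10/2 = 5
Step 2: kB*T = 1.381e-23 * 539.6 = 7.452e-21
Step 3: <E> = 5 * 7.452e-21 = 3.726e-20 J

3.726e-20


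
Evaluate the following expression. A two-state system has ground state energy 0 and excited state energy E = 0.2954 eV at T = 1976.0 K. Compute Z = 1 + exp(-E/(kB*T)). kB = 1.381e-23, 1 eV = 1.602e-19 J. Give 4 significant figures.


Step 1: Compute beta*E = E*eV/(kB*T) = 0.2954*1.602e-19/(1.381e-23*1976.0) = 1.734
Step 2: exp(-beta*E) = exp(-1.734) = 0.1765
Step 3: Z = 1 + 0.1765 = 1.177

1.177


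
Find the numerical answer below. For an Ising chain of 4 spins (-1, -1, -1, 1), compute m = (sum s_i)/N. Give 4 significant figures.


Step 1: Count up spins (+1): 1, down spins (-1): 3
Step 2: Total magnetization M = 1 - 3 = -2
Step 3: m = M/N = -2/4 = -0.5

-0.5


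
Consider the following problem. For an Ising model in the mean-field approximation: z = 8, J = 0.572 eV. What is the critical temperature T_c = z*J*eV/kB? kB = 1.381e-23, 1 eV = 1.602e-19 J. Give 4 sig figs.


Step 1: z*J = 8*0.572 = 4.576 eV
Step 2: Convert to Joules: 4.576*1.602e-19 = 7.331e-19 J
Step 3: T_c = 7.331e-19 / 1.381e-23 = 5.308e+04 K

5.308e+04


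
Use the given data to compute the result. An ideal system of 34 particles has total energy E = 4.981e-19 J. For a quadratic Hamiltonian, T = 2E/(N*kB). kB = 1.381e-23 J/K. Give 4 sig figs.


Step 1: Numerator = 2*E = 2*4.981e-19 = 9.962e-19 J
Step 2: Denominator = N*kB = 34*1.381e-23 = 4.695e-22
Step 3: T = 9.962e-19 / 4.695e-22 = 2122 K

2122


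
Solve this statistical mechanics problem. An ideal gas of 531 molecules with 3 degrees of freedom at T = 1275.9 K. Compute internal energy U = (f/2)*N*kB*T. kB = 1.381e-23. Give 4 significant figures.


Step 1: f/2 = 3/2 = 1.5
Step 2: N*kB*T = 531*1.381e-23*1275.9 = 9.356e-18
Step 3: U = 1.5 * 9.356e-18 = 1.403e-17 J

1.403e-17


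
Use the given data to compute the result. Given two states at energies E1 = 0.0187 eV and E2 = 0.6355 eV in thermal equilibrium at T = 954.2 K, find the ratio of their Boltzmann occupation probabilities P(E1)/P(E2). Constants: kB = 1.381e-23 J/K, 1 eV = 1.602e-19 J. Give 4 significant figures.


Step 1: Compute energy difference dE = E1 - E2 = 0.0187 - 0.6355 = -0.6168 eV
Step 2: Convert to Joules: dE_J = -0.6168 * 1.602e-19 = -9.881e-20 J
Step 3: Compute exponent = -dE_J / (kB * T) = -(-9.881e-20) / (1.381e-23 * 954.2) = 7.498
Step 4: P(E1)/P(E2) = exp(7.498) = 1805

1805


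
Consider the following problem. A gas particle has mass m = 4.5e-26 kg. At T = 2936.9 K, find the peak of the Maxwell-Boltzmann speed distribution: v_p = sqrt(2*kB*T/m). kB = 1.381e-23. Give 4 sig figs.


Step 1: Numerator = 2*kB*T = 2*1.381e-23*2936.9 = 8.112e-20
Step 2: Ratio = 8.112e-20 / 4.5e-26 = 1.803e+06
Step 3: v_p = sqrt(1.803e+06) = 1343 m/s

1343


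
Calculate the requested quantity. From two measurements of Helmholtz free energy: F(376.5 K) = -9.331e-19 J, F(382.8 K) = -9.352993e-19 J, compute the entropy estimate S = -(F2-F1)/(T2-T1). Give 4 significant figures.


Step 1: dF = F2 - F1 = -9.352993e-19 - (-9.331e-19) = -2.1993e-21 J
Step 2: dT = T2 - T1 = 382.8 - 376.5 = 6.3 K
Step 3: S = -dF/dT = -(-2.1993e-21)/6.3 = 3.491e-22 J/K

3.491e-22


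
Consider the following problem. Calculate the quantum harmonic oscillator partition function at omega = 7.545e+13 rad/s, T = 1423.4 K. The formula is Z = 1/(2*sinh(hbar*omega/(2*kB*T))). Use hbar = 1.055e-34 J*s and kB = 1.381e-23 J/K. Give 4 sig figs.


Step 1: Compute x = hbar*omega/(kB*T) = 1.055e-34*7.545e+13/(1.381e-23*1423.4) = 0.4049
Step 2: x/2 = 0.2025
Step 3: sinh(x/2) = 0.2039
Step 4: Z = 1/(2*0.2039) = 2.453

2.453


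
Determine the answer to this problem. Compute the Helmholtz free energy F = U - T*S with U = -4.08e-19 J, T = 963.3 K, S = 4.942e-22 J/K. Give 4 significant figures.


Step 1: T*S = 963.3 * 4.942e-22 = 4.761e-19 J
Step 2: F = U - T*S = -4.08e-19 - 4.761e-19
Step 3: F = -8.841e-19 J

-8.841e-19


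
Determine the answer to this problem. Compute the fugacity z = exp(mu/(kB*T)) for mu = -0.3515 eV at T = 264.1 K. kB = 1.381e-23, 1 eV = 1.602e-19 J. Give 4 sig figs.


Step 1: Convert mu to Joules: -0.3515*1.602e-19 = -5.631e-20 J
Step 2: kB*T = 1.381e-23*264.1 = 3.647e-21 J
Step 3: mu/(kB*T) = -15.44
Step 4: z = exp(-15.44) = 1.972e-07

1.972e-07


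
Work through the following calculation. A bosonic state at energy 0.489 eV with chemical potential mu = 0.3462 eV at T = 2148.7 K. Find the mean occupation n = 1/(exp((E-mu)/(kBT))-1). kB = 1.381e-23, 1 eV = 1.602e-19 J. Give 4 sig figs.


Step 1: (E - mu) = 0.1428 eV
Step 2: x = (E-mu)*eV/(kB*T) = 0.1428*1.602e-19/(1.381e-23*2148.7) = 0.7709
Step 3: exp(x) = 2.162
Step 4: n = 1/(exp(x)-1) = 0.8607

0.8607


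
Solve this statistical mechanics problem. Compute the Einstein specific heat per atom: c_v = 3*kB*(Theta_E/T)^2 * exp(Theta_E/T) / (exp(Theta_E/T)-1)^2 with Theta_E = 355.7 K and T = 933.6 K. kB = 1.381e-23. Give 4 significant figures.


Step 1: x = Theta_E/T = 355.7/933.6 = 0.381
Step 2: x^2 = 0.1452
Step 3: exp(x) = 1.464
Step 4: c_v = 3*1.381e-23*0.1452*1.464/(1.464-1)^2 = 4.093e-23

4.093e-23


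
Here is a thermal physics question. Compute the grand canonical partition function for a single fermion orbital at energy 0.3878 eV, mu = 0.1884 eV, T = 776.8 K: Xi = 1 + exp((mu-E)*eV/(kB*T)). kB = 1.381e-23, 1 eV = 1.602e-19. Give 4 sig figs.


Step 1: (mu - E) = 0.1884 - 0.3878 = -0.1994 eV
Step 2: x = (mu-E)*eV/(kB*T) = -0.1994*1.602e-19/(1.381e-23*776.8) = -2.978
Step 3: exp(x) = 0.05091
Step 4: Xi = 1 + 0.05091 = 1.051

1.051


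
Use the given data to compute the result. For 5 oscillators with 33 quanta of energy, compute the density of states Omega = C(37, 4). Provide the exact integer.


Step 1: Use binomial coefficient C(37, 4)
Step 2: Numerator = 37! / 33!
Step 3: Denominator = 4!
Step 4: Omega = 66045

66045


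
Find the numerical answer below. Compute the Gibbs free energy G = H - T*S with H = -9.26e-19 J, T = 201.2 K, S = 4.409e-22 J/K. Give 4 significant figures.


Step 1: T*S = 201.2 * 4.409e-22 = 8.871e-20 J
Step 2: G = H - T*S = -9.26e-19 - 8.871e-20
Step 3: G = -1.015e-18 J

-1.015e-18


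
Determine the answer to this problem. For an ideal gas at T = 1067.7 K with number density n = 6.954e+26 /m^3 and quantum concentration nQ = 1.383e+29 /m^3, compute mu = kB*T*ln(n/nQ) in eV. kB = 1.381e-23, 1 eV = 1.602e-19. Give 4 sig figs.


Step 1: n/nQ = 6.954e+26/1.383e+29 = 0.005028
Step 2: ln(n/nQ) = -5.293
Step 3: mu = kB*T*ln(n/nQ) = 1.474e-20*-5.293 = -7.804e-20 J
Step 4: Convert to eV: -7.804e-20/1.602e-19 = -0.4871 eV

-0.4871


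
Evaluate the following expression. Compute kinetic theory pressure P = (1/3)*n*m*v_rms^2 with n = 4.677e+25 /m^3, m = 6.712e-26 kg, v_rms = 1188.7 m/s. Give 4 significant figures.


Step 1: v_rms^2 = 1188.7^2 = 1.413e+06
Step 2: n*m = 4.677e+25*6.712e-26 = 3.139
Step 3: P = (1/3)*3.139*1.413e+06 = 1.479e+06 Pa

1.479e+06


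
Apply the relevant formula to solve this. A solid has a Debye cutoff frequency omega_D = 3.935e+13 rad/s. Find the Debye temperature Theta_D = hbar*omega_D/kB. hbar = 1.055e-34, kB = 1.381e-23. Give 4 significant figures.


Step 1: hbar*omega_D = 1.055e-34 * 3.935e+13 = 4.151e-21 J
Step 2: Theta_D = 4.151e-21 / 1.381e-23
Step 3: Theta_D = 300.6 K

300.6


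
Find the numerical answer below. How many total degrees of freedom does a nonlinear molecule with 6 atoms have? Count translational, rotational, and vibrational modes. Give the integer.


Step 1: Translational DOF = 3
Step 2: Rotational DOF (nonlinear) = 3
Step 3: Vibrational DOF = 3*6 - 6 = 12
Step 4: Total = 3 + 3 + 12 = 18

18


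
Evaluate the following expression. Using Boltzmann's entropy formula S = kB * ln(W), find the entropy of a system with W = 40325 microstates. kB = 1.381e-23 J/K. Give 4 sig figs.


Step 1: ln(W) = ln(40325) = 10.6
Step 2: S = kB * ln(W) = 1.381e-23 * 10.6
Step 3: S = 1.465e-22 J/K

1.465e-22


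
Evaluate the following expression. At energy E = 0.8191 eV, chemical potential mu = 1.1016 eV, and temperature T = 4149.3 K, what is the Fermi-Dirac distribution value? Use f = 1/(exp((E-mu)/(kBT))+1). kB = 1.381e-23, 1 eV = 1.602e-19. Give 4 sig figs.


Step 1: (E - mu) = 0.8191 - 1.1016 = -0.2825 eV
Step 2: Convert: (E-mu)*eV = -4.526e-20 J
Step 3: x = (E-mu)*eV/(kB*T) = -0.7898
Step 4: f = 1/(exp(-0.7898)+1) = 0.6878

0.6878


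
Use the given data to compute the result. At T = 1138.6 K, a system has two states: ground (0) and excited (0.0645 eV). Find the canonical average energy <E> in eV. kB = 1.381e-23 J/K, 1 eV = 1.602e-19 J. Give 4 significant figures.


Step 1: beta*E = 0.0645*1.602e-19/(1.381e-23*1138.6) = 0.6571
Step 2: exp(-beta*E) = 0.5183
Step 3: <E> = 0.0645*0.5183/(1+0.5183) = 0.02202 eV

0.02202


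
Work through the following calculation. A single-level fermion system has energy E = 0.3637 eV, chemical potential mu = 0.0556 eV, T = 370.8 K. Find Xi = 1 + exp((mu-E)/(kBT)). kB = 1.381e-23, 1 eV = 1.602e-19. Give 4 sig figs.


Step 1: (mu - E) = 0.0556 - 0.3637 = -0.3081 eV
Step 2: x = (mu-E)*eV/(kB*T) = -0.3081*1.602e-19/(1.381e-23*370.8) = -9.639
Step 3: exp(x) = 6.515e-05
Step 4: Xi = 1 + 6.515e-05 = 1

1


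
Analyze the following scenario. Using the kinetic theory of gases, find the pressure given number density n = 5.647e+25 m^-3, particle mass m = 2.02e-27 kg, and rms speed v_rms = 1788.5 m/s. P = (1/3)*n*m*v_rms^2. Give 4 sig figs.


Step 1: v_rms^2 = 1788.5^2 = 3.199e+06
Step 2: n*m = 5.647e+25*2.02e-27 = 0.1141
Step 3: P = (1/3)*0.1141*3.199e+06 = 1.216e+05 Pa

1.216e+05


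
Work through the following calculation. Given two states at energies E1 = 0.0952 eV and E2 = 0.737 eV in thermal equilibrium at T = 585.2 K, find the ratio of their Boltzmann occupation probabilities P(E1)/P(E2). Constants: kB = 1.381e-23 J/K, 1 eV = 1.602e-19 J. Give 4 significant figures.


Step 1: Compute energy difference dE = E1 - E2 = 0.0952 - 0.737 = -0.6418 eV
Step 2: Convert to Joules: dE_J = -0.6418 * 1.602e-19 = -1.028e-19 J
Step 3: Compute exponent = -dE_J / (kB * T) = -(-1.028e-19) / (1.381e-23 * 585.2) = 12.72
Step 4: P(E1)/P(E2) = exp(12.72) = 3.351e+05

3.351e+05


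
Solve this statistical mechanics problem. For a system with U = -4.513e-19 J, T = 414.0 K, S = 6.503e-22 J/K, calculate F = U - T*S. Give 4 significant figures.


Step 1: T*S = 414.0 * 6.503e-22 = 2.692e-19 J
Step 2: F = U - T*S = -4.513e-19 - 2.692e-19
Step 3: F = -7.205e-19 J

-7.205e-19


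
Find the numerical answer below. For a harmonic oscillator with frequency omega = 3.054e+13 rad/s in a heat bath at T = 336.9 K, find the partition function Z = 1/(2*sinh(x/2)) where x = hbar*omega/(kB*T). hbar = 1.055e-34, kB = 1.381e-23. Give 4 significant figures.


Step 1: Compute x = hbar*omega/(kB*T) = 1.055e-34*3.054e+13/(1.381e-23*336.9) = 0.6925
Step 2: x/2 = 0.3463
Step 3: sinh(x/2) = 0.3532
Step 4: Z = 1/(2*0.3532) = 1.416

1.416


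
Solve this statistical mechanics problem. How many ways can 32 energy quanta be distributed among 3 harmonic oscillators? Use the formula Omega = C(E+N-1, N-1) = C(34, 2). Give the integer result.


Step 1: Use binomial coefficient C(34, 2)
Step 2: Numerator = 34! / 32!
Step 3: Denominator = 2!
Step 4: Omega = 561

561


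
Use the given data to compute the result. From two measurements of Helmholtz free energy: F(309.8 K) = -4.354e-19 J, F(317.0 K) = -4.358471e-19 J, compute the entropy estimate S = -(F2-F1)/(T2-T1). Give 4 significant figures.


Step 1: dF = F2 - F1 = -4.358471e-19 - (-4.354e-19) = -4.471e-22 J
Step 2: dT = T2 - T1 = 317.0 - 309.8 = 7.2 K
Step 3: S = -dF/dT = -(-4.471e-22)/7.2 = 6.21e-23 J/K

6.21e-23


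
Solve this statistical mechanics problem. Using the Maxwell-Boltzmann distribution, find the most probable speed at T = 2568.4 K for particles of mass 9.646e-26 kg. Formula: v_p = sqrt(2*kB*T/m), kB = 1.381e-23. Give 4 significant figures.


Step 1: Numerator = 2*kB*T = 2*1.381e-23*2568.4 = 7.094e-20
Step 2: Ratio = 7.094e-20 / 9.646e-26 = 7.354e+05
Step 3: v_p = sqrt(7.354e+05) = 857.6 m/s

857.6


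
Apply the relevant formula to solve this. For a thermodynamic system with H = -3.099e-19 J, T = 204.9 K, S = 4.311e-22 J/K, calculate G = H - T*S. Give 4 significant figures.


Step 1: T*S = 204.9 * 4.311e-22 = 8.833e-20 J
Step 2: G = H - T*S = -3.099e-19 - 8.833e-20
Step 3: G = -3.982e-19 J

-3.982e-19


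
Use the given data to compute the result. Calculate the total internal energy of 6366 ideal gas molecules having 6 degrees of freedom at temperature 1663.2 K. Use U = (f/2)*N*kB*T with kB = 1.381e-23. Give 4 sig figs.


Step 1: f/2 = 6/2 = 3.0
Step 2: N*kB*T = 6366*1.381e-23*1663.2 = 1.462e-16
Step 3: U = 3.0 * 1.462e-16 = 4.387e-16 J

4.387e-16


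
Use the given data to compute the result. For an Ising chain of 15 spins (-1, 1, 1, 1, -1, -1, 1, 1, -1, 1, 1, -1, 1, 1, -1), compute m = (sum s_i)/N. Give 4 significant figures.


Step 1: Count up spins (+1): 9, down spins (-1): 6
Step 2: Total magnetization M = 9 - 6 = 3
Step 3: m = M/N = 3/15 = 0.2

0.2


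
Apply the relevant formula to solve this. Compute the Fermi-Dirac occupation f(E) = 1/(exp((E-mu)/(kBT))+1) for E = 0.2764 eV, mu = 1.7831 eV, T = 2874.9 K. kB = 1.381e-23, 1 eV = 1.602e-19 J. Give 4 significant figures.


Step 1: (E - mu) = 0.2764 - 1.7831 = -1.507 eV
Step 2: Convert: (E-mu)*eV = -2.414e-19 J
Step 3: x = (E-mu)*eV/(kB*T) = -6.08
Step 4: f = 1/(exp(-6.08)+1) = 0.9977

0.9977


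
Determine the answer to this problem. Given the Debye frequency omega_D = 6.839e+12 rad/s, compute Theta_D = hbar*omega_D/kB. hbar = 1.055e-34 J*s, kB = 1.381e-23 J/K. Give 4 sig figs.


Step 1: hbar*omega_D = 1.055e-34 * 6.839e+12 = 7.215e-22 J
Step 2: Theta_D = 7.215e-22 / 1.381e-23
Step 3: Theta_D = 52.25 K

52.25


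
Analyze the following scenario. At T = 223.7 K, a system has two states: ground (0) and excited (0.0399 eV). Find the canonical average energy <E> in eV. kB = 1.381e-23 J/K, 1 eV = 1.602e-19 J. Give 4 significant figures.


Step 1: beta*E = 0.0399*1.602e-19/(1.381e-23*223.7) = 2.069
Step 2: exp(-beta*E) = 0.1263
Step 3: <E> = 0.0399*0.1263/(1+0.1263) = 0.004474 eV

0.004474


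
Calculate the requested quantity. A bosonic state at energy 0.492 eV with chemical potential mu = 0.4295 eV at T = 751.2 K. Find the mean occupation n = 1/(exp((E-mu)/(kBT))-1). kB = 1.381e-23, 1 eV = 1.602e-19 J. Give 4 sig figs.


Step 1: (E - mu) = 0.0625 eV
Step 2: x = (E-mu)*eV/(kB*T) = 0.0625*1.602e-19/(1.381e-23*751.2) = 0.9651
Step 3: exp(x) = 2.625
Step 4: n = 1/(exp(x)-1) = 0.6153

0.6153


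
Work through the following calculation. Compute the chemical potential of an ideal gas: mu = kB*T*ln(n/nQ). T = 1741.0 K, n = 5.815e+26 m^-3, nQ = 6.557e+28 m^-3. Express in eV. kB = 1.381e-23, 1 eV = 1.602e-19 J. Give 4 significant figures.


Step 1: n/nQ = 5.815e+26/6.557e+28 = 0.008868
Step 2: ln(n/nQ) = -4.725
Step 3: mu = kB*T*ln(n/nQ) = 2.404e-20*-4.725 = -1.136e-19 J
Step 4: Convert to eV: -1.136e-19/1.602e-19 = -0.7092 eV

-0.7092


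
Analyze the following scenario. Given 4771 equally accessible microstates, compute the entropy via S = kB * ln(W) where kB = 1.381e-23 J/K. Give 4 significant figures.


Step 1: ln(W) = ln(4771) = 8.47
Step 2: S = kB * ln(W) = 1.381e-23 * 8.47
Step 3: S = 1.17e-22 J/K

1.17e-22


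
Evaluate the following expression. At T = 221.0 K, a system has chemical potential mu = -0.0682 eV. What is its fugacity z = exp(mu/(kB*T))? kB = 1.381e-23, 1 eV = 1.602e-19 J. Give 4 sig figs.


Step 1: Convert mu to Joules: -0.0682*1.602e-19 = -1.093e-20 J
Step 2: kB*T = 1.381e-23*221.0 = 3.052e-21 J
Step 3: mu/(kB*T) = -3.58
Step 4: z = exp(-3.58) = 0.02788

0.02788


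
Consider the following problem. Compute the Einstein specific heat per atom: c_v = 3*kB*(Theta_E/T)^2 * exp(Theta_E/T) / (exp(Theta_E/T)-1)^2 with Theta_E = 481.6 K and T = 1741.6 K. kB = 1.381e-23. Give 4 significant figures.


Step 1: x = Theta_E/T = 481.6/1741.6 = 0.2765
Step 2: x^2 = 0.07647
Step 3: exp(x) = 1.319
Step 4: c_v = 3*1.381e-23*0.07647*1.319/(1.319-1)^2 = 4.117e-23

4.117e-23


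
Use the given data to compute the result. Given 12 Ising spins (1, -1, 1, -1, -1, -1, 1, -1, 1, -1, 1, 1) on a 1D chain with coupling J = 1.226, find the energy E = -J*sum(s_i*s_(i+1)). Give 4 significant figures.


Step 1: Nearest-neighbor products: -1, -1, -1, 1, 1, -1, -1, -1, -1, -1, 1
Step 2: Sum of products = -5
Step 3: E = -1.226 * -5 = 6.13

6.13


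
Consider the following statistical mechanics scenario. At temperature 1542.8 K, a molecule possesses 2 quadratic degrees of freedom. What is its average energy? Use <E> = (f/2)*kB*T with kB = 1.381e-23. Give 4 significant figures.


Step 1: f/2 = 2/2 = 1
Step 2: kB*T = 1.381e-23 * 1542.8 = 2.131e-20
Step 3: <E> = 1 * 2.131e-20 = 2.131e-20 J

2.131e-20


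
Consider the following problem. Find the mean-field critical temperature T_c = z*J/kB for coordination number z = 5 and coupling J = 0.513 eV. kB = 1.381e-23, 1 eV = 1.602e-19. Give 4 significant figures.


Step 1: z*J = 5*0.513 = 2.565 eV
Step 2: Convert to Joules: 2.565*1.602e-19 = 4.109e-19 J
Step 3: T_c = 4.109e-19 / 1.381e-23 = 2.975e+04 K

2.975e+04


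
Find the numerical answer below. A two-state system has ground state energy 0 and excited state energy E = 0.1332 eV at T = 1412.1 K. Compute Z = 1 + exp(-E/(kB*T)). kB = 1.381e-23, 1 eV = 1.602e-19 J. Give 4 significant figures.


Step 1: Compute beta*E = E*eV/(kB*T) = 0.1332*1.602e-19/(1.381e-23*1412.1) = 1.094
Step 2: exp(-beta*E) = exp(-1.094) = 0.3348
Step 3: Z = 1 + 0.3348 = 1.335

1.335


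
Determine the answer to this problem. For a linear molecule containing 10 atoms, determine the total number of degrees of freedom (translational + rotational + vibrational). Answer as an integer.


Step 1: Translational DOF = 3
Step 2: Rotational DOF (linear) = 2
Step 3: Vibrational DOF = 3*10 - 5 = 25
Step 4: Total = 3 + 2 + 25 = 30

30


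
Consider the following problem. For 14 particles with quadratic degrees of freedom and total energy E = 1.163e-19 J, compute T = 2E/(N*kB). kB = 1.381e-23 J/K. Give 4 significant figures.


Step 1: Numerator = 2*E = 2*1.163e-19 = 2.326e-19 J
Step 2: Denominator = N*kB = 14*1.381e-23 = 1.933e-22
Step 3: T = 2.326e-19 / 1.933e-22 = 1203 K

1203


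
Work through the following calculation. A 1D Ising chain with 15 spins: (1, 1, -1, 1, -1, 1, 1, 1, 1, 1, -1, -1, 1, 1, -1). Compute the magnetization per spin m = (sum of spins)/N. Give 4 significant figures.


Step 1: Count up spins (+1): 10, down spins (-1): 5
Step 2: Total magnetization M = 10 - 5 = 5
Step 3: m = M/N = 5/15 = 0.3333

0.3333


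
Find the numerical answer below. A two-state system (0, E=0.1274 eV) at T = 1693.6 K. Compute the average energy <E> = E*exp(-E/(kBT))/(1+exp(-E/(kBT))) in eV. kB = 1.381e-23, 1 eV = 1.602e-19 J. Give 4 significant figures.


Step 1: beta*E = 0.1274*1.602e-19/(1.381e-23*1693.6) = 0.8726
Step 2: exp(-beta*E) = 0.4179
Step 3: <E> = 0.1274*0.4179/(1+0.4179) = 0.03755 eV

0.03755


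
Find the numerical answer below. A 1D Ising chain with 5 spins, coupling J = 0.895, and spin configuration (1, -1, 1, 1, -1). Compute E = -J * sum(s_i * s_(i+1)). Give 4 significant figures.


Step 1: Nearest-neighbor products: -1, -1, 1, -1
Step 2: Sum of products = -2
Step 3: E = -0.895 * -2 = 1.79

1.79


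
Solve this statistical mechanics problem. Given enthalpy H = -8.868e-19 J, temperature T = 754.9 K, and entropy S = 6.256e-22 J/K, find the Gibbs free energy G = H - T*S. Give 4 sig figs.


Step 1: T*S = 754.9 * 6.256e-22 = 4.723e-19 J
Step 2: G = H - T*S = -8.868e-19 - 4.723e-19
Step 3: G = -1.359e-18 J

-1.359e-18


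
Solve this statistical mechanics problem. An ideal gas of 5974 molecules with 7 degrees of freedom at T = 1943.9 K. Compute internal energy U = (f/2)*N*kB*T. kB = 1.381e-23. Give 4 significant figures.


Step 1: f/2 = 7/2 = 3.5
Step 2: N*kB*T = 5974*1.381e-23*1943.9 = 1.604e-16
Step 3: U = 3.5 * 1.604e-16 = 5.613e-16 J

5.613e-16


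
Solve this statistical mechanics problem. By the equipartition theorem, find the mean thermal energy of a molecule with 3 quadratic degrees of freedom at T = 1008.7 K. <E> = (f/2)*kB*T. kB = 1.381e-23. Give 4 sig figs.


Step 1: f/2 = 3/2 = 1.5
Step 2: kB*T = 1.381e-23 * 1008.7 = 1.393e-20
Step 3: <E> = 1.5 * 1.393e-20 = 2.09e-20 J

2.09e-20


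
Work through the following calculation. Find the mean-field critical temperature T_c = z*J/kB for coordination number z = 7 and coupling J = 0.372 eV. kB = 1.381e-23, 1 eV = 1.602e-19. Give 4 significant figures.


Step 1: z*J = 7*0.372 = 2.604 eV
Step 2: Convert to Joules: 2.604*1.602e-19 = 4.172e-19 J
Step 3: T_c = 4.172e-19 / 1.381e-23 = 3.021e+04 K

3.021e+04


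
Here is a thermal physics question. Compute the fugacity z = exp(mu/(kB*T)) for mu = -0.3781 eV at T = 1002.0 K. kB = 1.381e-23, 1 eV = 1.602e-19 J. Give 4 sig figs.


Step 1: Convert mu to Joules: -0.3781*1.602e-19 = -6.057e-20 J
Step 2: kB*T = 1.381e-23*1002.0 = 1.384e-20 J
Step 3: mu/(kB*T) = -4.377
Step 4: z = exp(-4.377) = 0.01256

0.01256


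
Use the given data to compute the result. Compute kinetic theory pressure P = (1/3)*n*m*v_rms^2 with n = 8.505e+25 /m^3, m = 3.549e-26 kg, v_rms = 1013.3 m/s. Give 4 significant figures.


Step 1: v_rms^2 = 1013.3^2 = 1.027e+06
Step 2: n*m = 8.505e+25*3.549e-26 = 3.018
Step 3: P = (1/3)*3.018*1.027e+06 = 1.033e+06 Pa

1.033e+06


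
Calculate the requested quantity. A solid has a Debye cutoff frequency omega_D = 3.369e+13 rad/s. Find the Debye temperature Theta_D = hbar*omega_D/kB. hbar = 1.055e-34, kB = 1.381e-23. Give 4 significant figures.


Step 1: hbar*omega_D = 1.055e-34 * 3.369e+13 = 3.554e-21 J
Step 2: Theta_D = 3.554e-21 / 1.381e-23
Step 3: Theta_D = 257.4 K

257.4


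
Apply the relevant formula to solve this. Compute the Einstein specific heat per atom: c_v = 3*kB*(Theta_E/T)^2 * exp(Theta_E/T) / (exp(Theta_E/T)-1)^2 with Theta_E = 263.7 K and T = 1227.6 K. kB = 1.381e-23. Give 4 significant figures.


Step 1: x = Theta_E/T = 263.7/1227.6 = 0.2148
Step 2: x^2 = 0.04614
Step 3: exp(x) = 1.24
Step 4: c_v = 3*1.381e-23*0.04614*1.24/(1.24-1)^2 = 4.127e-23

4.127e-23


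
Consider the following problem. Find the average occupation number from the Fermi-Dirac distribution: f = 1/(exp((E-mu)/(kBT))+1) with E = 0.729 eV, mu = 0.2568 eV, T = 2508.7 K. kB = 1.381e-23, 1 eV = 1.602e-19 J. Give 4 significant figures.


Step 1: (E - mu) = 0.729 - 0.2568 = 0.4722 eV
Step 2: Convert: (E-mu)*eV = 7.565e-20 J
Step 3: x = (E-mu)*eV/(kB*T) = 2.183
Step 4: f = 1/(exp(2.183)+1) = 0.1012

0.1012


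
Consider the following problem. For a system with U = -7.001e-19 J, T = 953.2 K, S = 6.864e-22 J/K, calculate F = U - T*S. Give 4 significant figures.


Step 1: T*S = 953.2 * 6.864e-22 = 6.543e-19 J
Step 2: F = U - T*S = -7.001e-19 - 6.543e-19
Step 3: F = -1.354e-18 J

-1.354e-18


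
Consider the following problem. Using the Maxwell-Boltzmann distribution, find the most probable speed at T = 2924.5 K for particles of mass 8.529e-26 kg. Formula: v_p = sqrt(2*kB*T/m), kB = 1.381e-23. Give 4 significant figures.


Step 1: Numerator = 2*kB*T = 2*1.381e-23*2924.5 = 8.077e-20
Step 2: Ratio = 8.077e-20 / 8.529e-26 = 9.471e+05
Step 3: v_p = sqrt(9.471e+05) = 973.2 m/s

973.2


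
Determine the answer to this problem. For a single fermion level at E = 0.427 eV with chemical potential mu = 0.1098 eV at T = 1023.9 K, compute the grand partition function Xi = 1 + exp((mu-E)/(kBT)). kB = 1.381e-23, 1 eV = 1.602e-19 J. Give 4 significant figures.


Step 1: (mu - E) = 0.1098 - 0.427 = -0.3172 eV
Step 2: x = (mu-E)*eV/(kB*T) = -0.3172*1.602e-19/(1.381e-23*1023.9) = -3.594
Step 3: exp(x) = 0.0275
Step 4: Xi = 1 + 0.0275 = 1.027

1.027


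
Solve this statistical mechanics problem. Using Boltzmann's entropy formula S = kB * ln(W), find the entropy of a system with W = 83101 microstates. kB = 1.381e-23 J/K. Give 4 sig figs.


Step 1: ln(W) = ln(83101) = 11.33
Step 2: S = kB * ln(W) = 1.381e-23 * 11.33
Step 3: S = 1.564e-22 J/K

1.564e-22


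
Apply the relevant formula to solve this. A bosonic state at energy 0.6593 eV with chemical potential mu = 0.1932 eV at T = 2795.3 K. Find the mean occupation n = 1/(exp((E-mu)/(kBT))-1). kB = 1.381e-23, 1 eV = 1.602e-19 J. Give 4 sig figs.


Step 1: (E - mu) = 0.4661 eV
Step 2: x = (E-mu)*eV/(kB*T) = 0.4661*1.602e-19/(1.381e-23*2795.3) = 1.934
Step 3: exp(x) = 6.919
Step 4: n = 1/(exp(x)-1) = 0.1689

0.1689


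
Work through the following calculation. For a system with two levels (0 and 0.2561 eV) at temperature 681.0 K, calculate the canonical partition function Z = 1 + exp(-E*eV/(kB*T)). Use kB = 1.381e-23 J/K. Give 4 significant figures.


Step 1: Compute beta*E = E*eV/(kB*T) = 0.2561*1.602e-19/(1.381e-23*681.0) = 4.362
Step 2: exp(-beta*E) = exp(-4.362) = 0.01275
Step 3: Z = 1 + 0.01275 = 1.013

1.013


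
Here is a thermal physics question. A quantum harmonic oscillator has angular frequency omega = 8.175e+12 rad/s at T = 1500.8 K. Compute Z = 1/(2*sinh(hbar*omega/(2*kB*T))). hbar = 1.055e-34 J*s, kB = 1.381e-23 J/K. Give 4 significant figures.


Step 1: Compute x = hbar*omega/(kB*T) = 1.055e-34*8.175e+12/(1.381e-23*1500.8) = 0.04161
Step 2: x/2 = 0.02081
Step 3: sinh(x/2) = 0.02081
Step 4: Z = 1/(2*0.02081) = 24.03

24.03


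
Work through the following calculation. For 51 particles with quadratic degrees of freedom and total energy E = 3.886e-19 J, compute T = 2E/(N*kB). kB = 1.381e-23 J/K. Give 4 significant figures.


Step 1: Numerator = 2*E = 2*3.886e-19 = 7.772e-19 J
Step 2: Denominator = N*kB = 51*1.381e-23 = 7.043e-22
Step 3: T = 7.772e-19 / 7.043e-22 = 1103 K

1103
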